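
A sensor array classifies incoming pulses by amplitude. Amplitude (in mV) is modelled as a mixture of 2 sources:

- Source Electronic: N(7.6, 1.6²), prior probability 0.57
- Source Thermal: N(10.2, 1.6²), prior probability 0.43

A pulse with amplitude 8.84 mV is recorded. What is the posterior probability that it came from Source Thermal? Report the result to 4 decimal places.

The responsibility of component k is w_k f_k(x) divided by Σ_j w_j f_j(x).
Component likelihoods at x = 8.84 mV:
  f_Electronic = 0.184657
  f_Thermal = 0.173741
Unnormalised posteriors:
  w_Electronic·f_Electronic = 0.57 × 0.184657 = 0.105255
  w_Thermal·f_Thermal = 0.43 × 0.173741 = 0.0747084
Denominator: 0.105255 + 0.0747084 = 0.179963
Responsibility of Source Thermal: 0.0747084 / 0.179963 ≈ 0.4151

0.4151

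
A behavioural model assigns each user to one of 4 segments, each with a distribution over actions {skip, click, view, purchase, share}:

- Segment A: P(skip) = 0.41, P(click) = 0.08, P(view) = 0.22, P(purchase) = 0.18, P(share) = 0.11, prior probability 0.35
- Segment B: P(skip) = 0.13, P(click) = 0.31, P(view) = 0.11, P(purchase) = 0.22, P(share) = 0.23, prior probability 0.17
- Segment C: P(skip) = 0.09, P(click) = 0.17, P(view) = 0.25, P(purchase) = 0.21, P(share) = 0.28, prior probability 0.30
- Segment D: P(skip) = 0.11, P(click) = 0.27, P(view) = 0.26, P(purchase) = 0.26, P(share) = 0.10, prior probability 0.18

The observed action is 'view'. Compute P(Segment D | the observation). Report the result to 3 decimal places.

0.215

Posterior ∝ prior × likelihood, so P(k | x) ∝ π_k f_k(x); normalise over all components.
Categorical probabilities:
  L_A = 0.22
  L_B = 0.11
  L_C = 0.25
  L_D = 0.26
Prior × likelihood for each component:
  π_A·L_A = 0.35 × 0.22 = 0.077
  π_B·L_B = 0.17 × 0.11 = 0.0187
  π_C·L_C = 0.30 × 0.25 = 0.075
  π_D·L_D = 0.18 × 0.26 = 0.0468
Marginal: 0.077 + 0.0187 + 0.075 + 0.0468 = 0.2175
P(Segment D | data) ≈ 0.215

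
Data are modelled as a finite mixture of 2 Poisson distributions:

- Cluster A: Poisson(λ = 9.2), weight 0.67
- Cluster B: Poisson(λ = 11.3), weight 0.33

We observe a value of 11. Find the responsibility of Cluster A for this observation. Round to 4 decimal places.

0.6333

Posterior ∝ prior × likelihood, so P(k | x) ∝ π_k f_k(x); normalise over all components.
Evaluate each component's likelihood at the observed value:
  p_A = e^(−9.2)·9.2^11/11! = 0.101158
  p_B = e^(−11.3)·11.3^11/11! = 0.118899
Multiply by the mixture weights:
  π_A·p_A = 0.67 × 0.101158 = 0.067776
  π_B·p_B = 0.33 × 0.118899 = 0.0392368
Denominator: 0.067776 + 0.0392368 = 0.107013
P(Cluster A | the observation) ≈ 0.6333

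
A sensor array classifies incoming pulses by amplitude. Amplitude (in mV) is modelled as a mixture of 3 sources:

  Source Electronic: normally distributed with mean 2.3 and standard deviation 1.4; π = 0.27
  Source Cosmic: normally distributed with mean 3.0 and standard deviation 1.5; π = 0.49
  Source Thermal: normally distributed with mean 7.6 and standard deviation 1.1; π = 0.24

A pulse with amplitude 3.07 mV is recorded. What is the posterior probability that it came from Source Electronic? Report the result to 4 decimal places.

By Bayes' theorem, P(k | x) = π_k f_k(x) / Σ_j π_j f_j(x).
Evaluate each component's likelihood at the observed value:
  p_Electronic = (1/(1.4·√(2π)))·exp(−(3.07−2.3)²/(2·1.4²)) = 0.284959·exp(-0.15125) = 0.24496
  p_Cosmic = (1/(1.5·√(2π)))·exp(−(3.07−3.0)²/(2·1.5²)) = 0.265962·exp(-0.00109) = 0.265672
  p_Thermal = (1/(1.1·√(2π)))·exp(−(3.07−7.6)²/(2·1.1²)) = 0.362675·exp(-8.47971) = 7.53053e-05
Unnormalised posteriors:
  π_Electronic·p_Electronic = 0.27 × 0.24496 = 0.0661392
  π_Cosmic·p_Cosmic = 0.49 × 0.265672 = 0.130179
  π_Thermal·p_Thermal = 0.24 × 7.53053e-05 = 1.80733e-05
Evidence: 0.0661392 + 0.130179 + 1.80733e-05 = 0.196337
P(Source Electronic | x) = 0.0661392 / 0.196337 ≈ 0.3369

0.3369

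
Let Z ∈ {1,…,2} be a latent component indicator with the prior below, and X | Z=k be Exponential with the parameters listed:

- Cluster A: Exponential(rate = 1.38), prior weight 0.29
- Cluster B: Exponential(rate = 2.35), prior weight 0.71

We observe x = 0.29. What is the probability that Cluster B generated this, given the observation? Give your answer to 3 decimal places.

0.759

The responsibility of component k is w_k f_k(x) divided by Σ_j w_j f_j(x).
Evaluate each component's likelihood at the observed value:
  L_A = 0.924857
  L_B = 1.18877
Unnormalised posteriors:
  w_A·L_A = 0.29 × 0.924857 = 0.268208
  w_B·L_B = 0.71 × 1.18877 = 0.844023
Evidence: 0.268208 + 0.844023 = 1.11223
P(Cluster B | the observation) ≈ 0.759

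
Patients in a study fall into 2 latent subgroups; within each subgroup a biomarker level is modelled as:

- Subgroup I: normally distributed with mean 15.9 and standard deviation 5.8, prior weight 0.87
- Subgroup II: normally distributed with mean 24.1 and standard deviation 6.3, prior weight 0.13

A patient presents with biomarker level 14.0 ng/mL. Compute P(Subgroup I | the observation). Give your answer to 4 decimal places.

The responsibility of component k is π_k f_k(x) divided by Σ_j π_j f_j(x).
Normal densities:
  f_I = (1/(5.8·√(2π)))·exp(−(14.0−15.9)²/(2·5.8²)) = 0.068783·exp(-0.05366) = 0.0651898
  f_II = (1/(6.3·√(2π)))·exp(−(14.0−24.1)²/(2·6.3²)) = 0.063324·exp(-1.28508) = 0.0175172
Prior × likelihood for each component:
  π_I·f_I = 0.87 × 0.0651898 = 0.0567151
  π_II·f_II = 0.13 × 0.0175172 = 0.00227723
Normaliser: 0.0567151 + 0.00227723 = 0.0589923
So the posterior for Subgroup I is 0.0567151 / 0.0589923 ≈ 0.9614.

0.9614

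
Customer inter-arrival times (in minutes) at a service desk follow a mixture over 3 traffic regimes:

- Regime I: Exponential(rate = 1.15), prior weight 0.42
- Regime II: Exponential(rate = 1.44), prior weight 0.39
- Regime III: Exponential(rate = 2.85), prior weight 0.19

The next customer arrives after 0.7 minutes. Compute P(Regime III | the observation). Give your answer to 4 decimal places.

0.1489

The responsibility of component k is π_k f_k(x) divided by Σ_j π_j f_j(x).
Exponential densities:
  L_I = 0.514151
  L_II = 0.525525
  L_III = 0.387639
Multiply by the mixture weights:
  π_I·L_I = 0.42 × 0.514151 = 0.215943
  π_II·L_II = 0.39 × 0.525525 = 0.204955
  π_III·L_III = 0.19 × 0.387639 = 0.0736514
Sum: 0.215943 + 0.204955 + 0.0736514 = 0.49455
P(Regime III | 0.7 minutes) = 0.0736514 / 0.49455 ≈ 0.1489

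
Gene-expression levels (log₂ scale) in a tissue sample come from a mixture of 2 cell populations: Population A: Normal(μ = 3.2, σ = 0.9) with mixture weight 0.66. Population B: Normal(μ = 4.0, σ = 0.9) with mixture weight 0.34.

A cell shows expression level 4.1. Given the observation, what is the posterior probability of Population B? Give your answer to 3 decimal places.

0.458

P(component k | x) = π_k·f_k(x) / marginal(x), where marginal(x) = Σ_j π_j·f_j(x).
Normal densities:
  f_A = (1/(0.9·√(2π)))·exp(−(4.1−3.2)²/(2·0.9²)) = 0.443269·exp(-0.50000) = 0.268856
  f_B = (1/(0.9·√(2π)))·exp(−(4.1−4.0)²/(2·0.9²)) = 0.443269·exp(-0.00617) = 0.440541
Unnormalised posteriors:
  π_A·f_A = 0.66 × 0.268856 = 0.177445
  π_B·f_B = 0.34 × 0.440541 = 0.149784
Marginal: 0.177445 + 0.149784 = 0.327229
So the posterior for Population B is 0.149784 / 0.327229 ≈ 0.458.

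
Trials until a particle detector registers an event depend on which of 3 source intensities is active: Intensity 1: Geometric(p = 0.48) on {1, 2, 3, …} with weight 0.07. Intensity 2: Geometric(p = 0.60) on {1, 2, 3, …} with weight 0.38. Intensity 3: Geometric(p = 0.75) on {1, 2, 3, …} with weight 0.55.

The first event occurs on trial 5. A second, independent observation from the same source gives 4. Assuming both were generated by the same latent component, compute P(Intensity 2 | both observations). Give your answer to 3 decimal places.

By Bayes' theorem, P(k | x) = π_k f_k(x) / Σ_j π_j f_j(x).
Since both observations come from the same component, the likelihood for component k is f_k(x₁)·f_k(x₂).
  f_1 = [0.48·(1−0.48)^4 = 0.48·0.0731162 = 0.0350958] × [0.0674918] = 0.00236868
  f_2 = [0.60·(1−0.60)^4 = 0.60·0.0256 = 0.01536] × [0.0384] = 0.000589824
  f_3 = [0.75·(1−0.75)^4 = 0.75·0.00390625 = 0.00292969] × [0.0117188] = 3.43323e-05
Prior × likelihood for each component:
  π_1·f_1 = 0.07 × 0.00236868 = 0.000165807
  π_2·f_2 = 0.38 × 0.000589824 = 0.000224133
  π_3·f_3 = 0.55 × 3.43323e-05 = 1.88828e-05
Marginal: 0.000165807 + 0.000224133 + 1.88828e-05 = 0.000408823
P(Intensity 2 | data) = 0.000224133 / 0.000408823 ≈ 0.548

0.548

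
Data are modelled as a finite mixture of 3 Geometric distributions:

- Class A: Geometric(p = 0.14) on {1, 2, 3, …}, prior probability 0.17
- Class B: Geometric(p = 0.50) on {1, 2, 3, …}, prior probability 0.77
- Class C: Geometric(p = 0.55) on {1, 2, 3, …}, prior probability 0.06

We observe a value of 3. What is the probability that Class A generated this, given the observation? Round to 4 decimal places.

The responsibility of component k is π_k f_k(x) divided by Σ_j π_j f_j(x).
Geometric probabilities:
  L_A = 0.103544
  L_B = 0.125
  L_C = 0.111375
Weight by the priors:
  π_A·L_A = 0.17 × 0.103544 = 0.0176025
  π_B·L_B = 0.77 × 0.125 = 0.09625
  π_C·L_C = 0.06 × 0.111375 = 0.0066825
Denominator: 0.0176025 + 0.09625 + 0.0066825 = 0.120535
So the posterior for Class A is 0.0176025 / 0.120535 ≈ 0.1460.

0.1460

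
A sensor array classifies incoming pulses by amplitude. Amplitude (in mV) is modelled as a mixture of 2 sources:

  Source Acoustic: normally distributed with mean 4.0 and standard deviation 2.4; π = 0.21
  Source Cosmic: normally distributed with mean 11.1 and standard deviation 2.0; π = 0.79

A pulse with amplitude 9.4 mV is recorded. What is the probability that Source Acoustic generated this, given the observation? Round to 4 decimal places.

0.0247

By Bayes' theorem, P(k | x) = w_k f_k(x) / Σ_j w_j f_j(x).
Evaluate each component's likelihood at the observed value:
  L_Acoustic = (1/(2.4·√(2π)))·exp(−(9.4−4.0)²/(2·2.4²)) = 0.166226·exp(-2.53125) = 0.0132249
  L_Cosmic = (1/(2.0·√(2π)))·exp(−(9.4−11.1)²/(2·2.0²)) = 0.199471·exp(-0.36125) = 0.138992
Prior × likelihood for each component:
  w_Acoustic·L_Acoustic = 0.21 × 0.0132249 = 0.00277722
  w_Cosmic·L_Cosmic = 0.79 × 0.138992 = 0.109804
Evidence: 0.00277722 + 0.109804 = 0.112581
Responsibility of Source Acoustic: 0.00277722 / 0.112581 ≈ 0.0247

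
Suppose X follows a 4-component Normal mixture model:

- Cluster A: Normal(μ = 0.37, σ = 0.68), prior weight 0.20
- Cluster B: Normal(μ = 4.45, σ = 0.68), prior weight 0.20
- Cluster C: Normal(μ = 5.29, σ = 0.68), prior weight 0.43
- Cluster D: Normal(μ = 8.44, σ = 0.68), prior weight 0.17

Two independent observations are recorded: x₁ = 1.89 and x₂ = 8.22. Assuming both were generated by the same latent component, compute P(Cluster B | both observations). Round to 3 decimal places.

Apply Bayes' rule: the posterior for each component is proportional to its prior times its likelihood at x.
Since both observations come from the same component, the likelihood for component k is f_k(x₁)·f_k(x₂).
  L_A = [0.048241] × [6.75951e-30] = 3.26086e-31
  L_B = [0.000490649] × [1.24135e-07] = 6.09067e-11
  L_C = [2.18635e-06] × [5.45575e-05] = 1.19282e-10
  L_D = [4.17828e-21] × [0.556765] = 2.32632e-21
Unnormalised posteriors:
  P(Z=A)·L_A = 0.20 × 3.26086e-31 = 6.52171e-32
  P(Z=B)·L_B = 0.20 × 6.09067e-11 = 1.21813e-11
  P(Z=C)·L_C = 0.43 × 1.19282e-10 = 5.12912e-11
  P(Z=D)·L_D = 0.17 × 2.32632e-21 = 3.95474e-22
Sum: 6.52171e-32 + 1.21813e-11 + 5.12912e-11 + 3.95474e-22 = 6.34725e-11
P(Cluster B | x₁, x₂) ≈ 0.192

0.192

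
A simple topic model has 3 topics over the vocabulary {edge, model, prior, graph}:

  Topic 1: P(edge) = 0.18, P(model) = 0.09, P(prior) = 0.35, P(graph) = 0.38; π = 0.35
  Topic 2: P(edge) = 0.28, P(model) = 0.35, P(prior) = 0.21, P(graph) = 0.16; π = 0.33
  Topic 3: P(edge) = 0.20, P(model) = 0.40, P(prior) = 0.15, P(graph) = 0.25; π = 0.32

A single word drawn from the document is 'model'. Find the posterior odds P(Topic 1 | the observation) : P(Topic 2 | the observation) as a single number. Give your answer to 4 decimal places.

0.2727

Posterior odds = (w_i f_i(x)) / (w_j f_j(x)); the normalising sum cancels.
Categorical probabilities:
  f_1 = P(model | comp) = 0.09
  f_2 = P(model | comp) = 0.35
  f_3 = P(model | comp) = 0.40
0.0315 / 0.1155 ≈ 0.2727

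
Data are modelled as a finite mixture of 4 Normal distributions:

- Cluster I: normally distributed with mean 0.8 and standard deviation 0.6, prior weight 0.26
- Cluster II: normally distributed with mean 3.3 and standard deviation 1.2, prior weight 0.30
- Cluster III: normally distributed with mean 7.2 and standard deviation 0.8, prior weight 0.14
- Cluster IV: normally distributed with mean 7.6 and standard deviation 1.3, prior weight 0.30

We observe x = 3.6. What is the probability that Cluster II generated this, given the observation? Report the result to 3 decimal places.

0.992

Apply Bayes' rule: the posterior for each component is proportional to its prior times its likelihood at x.
Evaluate each component's likelihood at the observed value:
  L_I = (1/(0.6·√(2π)))·exp(−(3.6−0.8)²/(2·0.6²)) = 0.664904·exp(-10.88889) = 1.24101e-05
  L_II = (1/(1.2·√(2π)))·exp(−(3.6−3.3)²/(2·1.2²)) = 0.332452·exp(-0.03125) = 0.322223
  L_III = (1/(0.8·√(2π)))·exp(−(3.6−7.2)²/(2·0.8²)) = 0.498678·exp(-10.12500) = 1.99797e-05
  L_IV = (1/(1.3·√(2π)))·exp(−(3.6−7.6)²/(2·1.3²)) = 0.306879·exp(-4.73373) = 0.00269858
Unnormalised posteriors:
  P(Z=I)·L_I = 0.26 × 1.24101e-05 = 3.22662e-06
  P(Z=II)·L_II = 0.30 × 0.322223 = 0.096667
  P(Z=III)·L_III = 0.14 × 1.99797e-05 = 2.79715e-06
  P(Z=IV)·L_IV = 0.30 × 0.00269858 = 0.000809573
Normaliser: 3.22662e-06 + 0.096667 + 2.79715e-06 + 0.000809573 = 0.0974826
P(Cluster II | the observation) ≈ 0.992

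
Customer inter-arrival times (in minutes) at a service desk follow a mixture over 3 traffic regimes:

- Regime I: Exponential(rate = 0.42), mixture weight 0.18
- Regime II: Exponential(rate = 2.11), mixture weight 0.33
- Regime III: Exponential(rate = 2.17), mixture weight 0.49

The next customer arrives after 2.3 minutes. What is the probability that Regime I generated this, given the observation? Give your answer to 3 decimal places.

0.694

P(component k | x) = π_k·f_k(x) / marginal(x), where marginal(x) = Σ_j π_j·f_j(x).
Exponential densities:
  p_I = 0.42·e^(−0.42·2.3) = 0.42·e^(−0.9660) = 0.159853
  p_II = 2.11·e^(−2.11·2.3) = 2.11·e^(−4.8530) = 0.0164684
  p_III = 2.17·e^(−2.17·2.3) = 2.17·e^(−4.9910) = 0.0147535
Weight by the priors:
  π_I·p_I = 0.18 × 0.159853 = 0.0287735
  π_II·p_II = 0.33 × 0.0164684 = 0.00543457
  π_III·p_III = 0.49 × 0.0147535 = 0.00722923
Evidence: 0.0287735 + 0.00543457 + 0.00722923 = 0.0414373
Responsibility of Regime I: 0.0287735 / 0.0414373 ≈ 0.694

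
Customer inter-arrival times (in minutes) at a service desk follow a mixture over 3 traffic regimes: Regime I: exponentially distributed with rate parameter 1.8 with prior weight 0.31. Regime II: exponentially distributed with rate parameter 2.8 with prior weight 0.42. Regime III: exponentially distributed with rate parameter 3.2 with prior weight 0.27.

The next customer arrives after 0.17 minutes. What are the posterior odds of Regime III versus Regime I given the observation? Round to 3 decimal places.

1.220

The posterior odds equal the prior odds times the likelihood ratio: (w_i/w_j)·(f_i(x)/f_j(x)).
Component likelihoods at x = 0.17 minutes:
  f_I = 1.3255
  f_II = 1.73954
  f_III = 1.85735
Odds = (0.27/0.31) × (1.85735/1.3255) = 0.870968 × 1.40125 ≈ 1.220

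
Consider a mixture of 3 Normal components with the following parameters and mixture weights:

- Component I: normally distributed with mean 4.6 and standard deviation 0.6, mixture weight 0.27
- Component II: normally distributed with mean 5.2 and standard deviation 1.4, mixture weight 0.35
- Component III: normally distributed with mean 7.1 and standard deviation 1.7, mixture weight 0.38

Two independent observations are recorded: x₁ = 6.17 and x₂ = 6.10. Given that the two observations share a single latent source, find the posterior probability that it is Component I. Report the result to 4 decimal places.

The responsibility of component k is π_k f_k(x) divided by Σ_j π_j f_j(x).
Since both observations come from the same component, the likelihood for component k is f_k(x₁)·f_k(x₂).
  f_I = [0.0216752] × [0.0292138] = 0.000633217
  f_II = [0.224151] × [0.231762] = 0.0519497
  f_III = [0.202057] × [0.197389] = 0.039884
Prior × likelihood for each component:
  π_I·f_I = 0.27 × 0.000633217 = 0.000170968
  π_II·f_II = 0.35 × 0.0519497 = 0.0181824
  π_III·f_III = 0.38 × 0.039884 = 0.0151559
Sum: 0.000170968 + 0.0181824 + 0.0151559 = 0.0335093
So the posterior for Component I is 0.000170968 / 0.0335093 ≈ 0.0051.

0.0051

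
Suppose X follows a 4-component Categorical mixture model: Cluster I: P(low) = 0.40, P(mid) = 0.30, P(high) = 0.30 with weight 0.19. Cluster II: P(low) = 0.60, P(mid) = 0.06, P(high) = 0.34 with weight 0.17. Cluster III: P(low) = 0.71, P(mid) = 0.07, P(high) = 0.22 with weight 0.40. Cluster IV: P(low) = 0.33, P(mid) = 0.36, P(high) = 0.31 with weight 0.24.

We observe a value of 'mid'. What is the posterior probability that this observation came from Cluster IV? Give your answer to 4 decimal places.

0.4758

P(component k | x) = P(Z=k)·f_k(x) / marginal(x), where marginal(x) = Σ_j P(Z=j)·f_j(x).
Component likelihoods at x = 'mid':
  p_I = P(mid | comp) = 0.30
  p_II = P(mid | comp) = 0.06
  p_III = P(mid | comp) = 0.07
  p_IV = P(mid | comp) = 0.36
Weight by the priors:
  P(Z=I)·p_I = 0.19 × 0.3 = 0.057
  P(Z=II)·p_II = 0.17 × 0.06 = 0.0102
  P(Z=III)·p_III = 0.40 × 0.07 = 0.028
  P(Z=IV)·p_IV = 0.24 × 0.36 = 0.0864
Normaliser: 0.057 + 0.0102 + 0.028 + 0.0864 = 0.1816
P(Cluster IV | 'mid') = 0.0864 / 0.1816 ≈ 0.4758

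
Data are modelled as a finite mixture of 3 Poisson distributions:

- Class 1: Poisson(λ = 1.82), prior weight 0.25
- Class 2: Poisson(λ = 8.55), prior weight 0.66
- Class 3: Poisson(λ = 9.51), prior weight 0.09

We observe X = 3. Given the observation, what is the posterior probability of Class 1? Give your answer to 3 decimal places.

0.740

The responsibility of component k is π_k f_k(x) divided by Σ_j π_j f_j(x).
Evaluate each component's likelihood at the observed value:
  p_1 = e^(−1.82)·1.82^3/3! = 0.162797
  p_2 = e^(−8.55)·8.55^3/3! = 0.0201618
  p_3 = e^(−9.51)·9.51^3/3! = 0.0106231
Unnormalised posteriors:
  π_1·p_1 = 0.25 × 0.162797 = 0.0406993
  π_2·p_2 = 0.66 × 0.0201618 = 0.0133068
  π_3·p_3 = 0.09 × 0.0106231 = 0.000956076
Normaliser: 0.0406993 + 0.0133068 + 0.000956076 = 0.0549622
Responsibility of Class 1: 0.0406993 / 0.0549622 ≈ 0.740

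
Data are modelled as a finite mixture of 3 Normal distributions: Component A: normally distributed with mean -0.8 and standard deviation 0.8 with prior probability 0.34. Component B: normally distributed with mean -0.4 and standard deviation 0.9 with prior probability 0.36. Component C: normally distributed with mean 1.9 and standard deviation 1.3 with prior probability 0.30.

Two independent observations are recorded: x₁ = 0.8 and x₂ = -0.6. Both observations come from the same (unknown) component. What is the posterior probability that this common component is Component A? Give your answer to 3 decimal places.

0.261

P(component k | x) = π_k·f_k(x) / marginal(x), where marginal(x) = Σ_j π_j·f_j(x).
Since both observations come from the same component, the likelihood for component k is f_k(x₁)·f_k(x₂).
  f_A = [(1/(0.8·√(2π)))·exp(−(0.8−-0.8)²/(2·0.8²)) = 0.498678·exp(-2.00000) = 0.0674887] × [0.483335] = 0.0326197
  f_B = [(1/(0.9·√(2π)))·exp(−(0.8−-0.4)²/(2·0.9²)) = 0.443269·exp(-0.88889) = 0.182233] × [0.432458] = 0.0788084
  f_C = [(1/(1.3·√(2π)))·exp(−(0.8−1.9)²/(2·1.3²)) = 0.306879·exp(-0.35799) = 0.214533] × [0.0482956] = 0.010361
Weight by the priors:
  π_A·f_A = 0.34 × 0.0326197 = 0.0110907
  π_B·f_B = 0.36 × 0.0788084 = 0.028371
  π_C·f_C = 0.30 × 0.010361 = 0.0031083
Normaliser: 0.0110907 + 0.028371 + 0.0031083 = 0.04257
So the posterior for Component A is 0.0110907 / 0.04257 ≈ 0.261.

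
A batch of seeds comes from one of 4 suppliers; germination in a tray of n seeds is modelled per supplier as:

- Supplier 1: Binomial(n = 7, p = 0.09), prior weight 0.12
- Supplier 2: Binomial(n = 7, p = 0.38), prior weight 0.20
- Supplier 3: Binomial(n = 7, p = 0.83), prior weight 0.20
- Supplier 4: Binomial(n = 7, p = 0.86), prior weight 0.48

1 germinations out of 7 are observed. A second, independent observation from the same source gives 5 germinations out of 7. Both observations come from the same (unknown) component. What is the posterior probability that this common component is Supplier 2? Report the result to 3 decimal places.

0.992

By Bayes' theorem, P(k | x) = w_k f_k(x) / Σ_j w_j f_j(x).
Since both observations come from the same component, the likelihood for component k is f_k(x₁)·f_k(x₂).
  f_1 = [C(7,1)·0.09^1·0.91^6 = 7·0.09·0.567869 = 0.357758] × [0.000102687] = 3.6737e-05
  f_2 = [C(7,1)·0.38^1·0.62^6 = 7·0.38·0.0568002 = 0.151089] × [0.0639618] = 0.0096639
  f_3 = [C(7,1)·0.83^1·0.17^6 = 7·0.83·2.41376e-05 = 0.000140239] × [0.23906] = 3.35257e-05
  f_4 = [C(7,1)·0.86^1·0.14^6 = 7·0.86·7.52954e-06 = 4.53278e-05] × [0.193628] = 8.77672e-06
Weight by the priors:
  w_1·f_1 = 0.12 × 3.6737e-05 = 4.40844e-06
  w_2·f_2 = 0.20 × 0.0096639 = 0.00193278
  w_3·f_3 = 0.20 × 3.35257e-05 = 6.70513e-06
  w_4·f_4 = 0.48 × 8.77672e-06 = 4.21283e-06
Sum: 4.40844e-06 + 0.00193278 + 6.70513e-06 + 4.21283e-06 = 0.00194811
Responsibility of Supplier 2: 0.00193278 / 0.00194811 ≈ 0.992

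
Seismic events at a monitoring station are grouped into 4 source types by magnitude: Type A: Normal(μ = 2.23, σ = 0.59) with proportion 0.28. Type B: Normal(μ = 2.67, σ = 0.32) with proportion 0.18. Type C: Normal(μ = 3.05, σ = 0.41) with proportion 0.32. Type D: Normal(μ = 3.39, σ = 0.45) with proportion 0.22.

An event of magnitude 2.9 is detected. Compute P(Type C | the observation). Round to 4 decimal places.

P(component k | x) = π_k·f_k(x) / marginal(x), where marginal(x) = Σ_j π_j·f_j(x).
Evaluate each component's likelihood at the observed value:
  p_A = (1/(0.59·√(2π)))·exp(−(2.9−2.23)²/(2·0.59²)) = 0.676173·exp(-0.64479) = 0.354839
  p_B = (1/(0.32·√(2π)))·exp(−(2.9−2.67)²/(2·0.32²)) = 1.246695·exp(-0.25830) = 0.962901
  p_C = (1/(0.41·√(2π)))·exp(−(2.9−3.05)²/(2·0.41²)) = 0.973030·exp(-0.06692) = 0.910042
  p_D = (1/(0.45·√(2π)))·exp(−(2.9−3.39)²/(2·0.45²)) = 0.886538·exp(-0.59284) = 0.490039
Unnormalised posteriors:
  π_A·p_A = 0.28 × 0.354839 = 0.0993549
  π_B·p_B = 0.18 × 0.962901 = 0.173322
  π_C·p_C = 0.32 × 0.910042 = 0.291213
  π_D·p_D = 0.22 × 0.490039 = 0.107809
Evidence: 0.0993549 + 0.173322 + 0.291213 + 0.107809 = 0.671699
Responsibility of Type C: 0.291213 / 0.671699 ≈ 0.4335

0.4335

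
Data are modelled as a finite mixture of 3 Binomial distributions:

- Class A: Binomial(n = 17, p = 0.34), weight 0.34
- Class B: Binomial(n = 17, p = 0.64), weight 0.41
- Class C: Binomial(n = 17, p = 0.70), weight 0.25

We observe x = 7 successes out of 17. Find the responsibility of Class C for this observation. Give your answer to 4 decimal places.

Apply Bayes' rule: the posterior for each component is proportional to its prior times its likelihood at x.
Evaluate each component's likelihood at the observed value:
  L_A = C(17,7)·0.34^7·0.66^10 = 19448·0.000525234·0.0156834 = 0.160202
  L_B = C(17,7)·0.64^7·0.36^10 = 19448·0.0439805·3.65616e-05 = 0.0312723
  L_C = C(17,7)·0.70^7·0.30^10 = 19448·0.0823543·5.9049e-06 = 0.00945744
Prior × likelihood for each component:
  π_A·L_A = 0.34 × 0.160202 = 0.0544685
  π_B·L_B = 0.41 × 0.0312723 = 0.0128216
  π_C·L_C = 0.25 × 0.00945744 = 0.00236436
Denominator: 0.0544685 + 0.0128216 + 0.00236436 = 0.0696545
Responsibility of Class C: 0.00236436 / 0.0696545 ≈ 0.0339

0.0339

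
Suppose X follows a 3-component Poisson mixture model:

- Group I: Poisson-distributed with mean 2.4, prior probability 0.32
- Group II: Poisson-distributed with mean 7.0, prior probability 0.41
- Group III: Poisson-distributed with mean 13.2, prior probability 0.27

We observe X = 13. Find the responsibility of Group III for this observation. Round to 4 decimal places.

By Bayes' theorem, P(k | x) = π_k f_k(x) / Σ_j π_j f_j(x).
Poisson probabilities:
  f_I = 1.27691e-06
  f_II = 0.0141884
  f_III = 0.109773
Prior × likelihood for each component:
  π_I·f_I = 0.32 × 1.27691e-06 = 4.0861e-07
  π_II·f_II = 0.41 × 0.0141884 = 0.00581724
  π_III·f_III = 0.27 × 0.109773 = 0.0296386
Evidence: 4.0861e-07 + 0.00581724 + 0.0296386 = 0.0354562
So the posterior for Group III is 0.0296386 / 0.0354562 ≈ 0.8359.

0.8359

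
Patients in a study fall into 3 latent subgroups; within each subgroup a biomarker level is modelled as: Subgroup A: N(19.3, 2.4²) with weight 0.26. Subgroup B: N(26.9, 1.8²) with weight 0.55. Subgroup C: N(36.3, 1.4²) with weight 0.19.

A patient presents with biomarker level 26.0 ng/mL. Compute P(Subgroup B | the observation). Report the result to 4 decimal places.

0.9919

By Bayes' theorem, P(k | x) = w_k f_k(x) / Σ_j w_j f_j(x).
Normal densities:
  f_A = 0.00337585
  f_B = 0.195592
  f_C = 5.02497e-13
Weight by the priors:
  w_A·f_A = 0.26 × 0.00337585 = 0.000877721
  w_B·f_B = 0.55 × 0.195592 = 0.107576
  w_C·f_C = 0.19 × 5.02497e-13 = 9.54745e-14
Denominator: 0.000877721 + 0.107576 + 9.54745e-14 = 0.108453
So the posterior for Subgroup B is 0.107576 / 0.108453 ≈ 0.9919.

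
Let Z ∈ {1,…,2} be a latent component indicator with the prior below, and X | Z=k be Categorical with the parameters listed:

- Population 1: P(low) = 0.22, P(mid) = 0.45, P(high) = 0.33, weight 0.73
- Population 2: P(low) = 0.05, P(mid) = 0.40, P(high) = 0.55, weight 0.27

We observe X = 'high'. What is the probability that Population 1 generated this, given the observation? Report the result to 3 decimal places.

Apply Bayes' rule: the posterior for each component is proportional to its prior times its likelihood at x.
Evaluate each component's likelihood at the observed value:
  L_1 = P(high | comp) = 0.33
  L_2 = P(high | comp) = 0.55
Unnormalised posteriors:
  π_1·L_1 = 0.73 × 0.33 = 0.2409
  π_2·L_2 = 0.27 × 0.55 = 0.1485
Marginal: 0.2409 + 0.1485 = 0.3894
P(Population 1 | x) = 0.2409 / 0.3894 ≈ 0.619

0.619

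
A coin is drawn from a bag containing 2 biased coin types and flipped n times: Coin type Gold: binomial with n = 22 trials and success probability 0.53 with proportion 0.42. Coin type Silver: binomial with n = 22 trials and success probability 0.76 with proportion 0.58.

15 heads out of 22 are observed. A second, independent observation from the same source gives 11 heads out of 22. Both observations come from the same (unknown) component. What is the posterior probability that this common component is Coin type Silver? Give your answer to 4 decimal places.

Posterior ∝ prior × likelihood, so P(k | x) ∝ w_k f_k(x); normalise over all components.
Since both observations come from the same component, the likelihood for component k is f_k(x₁)·f_k(x₂).
  L_Gold = [0.0631916] × [0.161646] = 0.0102147
  L_Silver = [0.127503] × [0.00524479] = 0.000668725
Weight by the priors:
  w_Gold·L_Gold = 0.42 × 0.0102147 = 0.00429017
  w_Silver·L_Silver = 0.58 × 0.000668725 = 0.00038786
Normaliser: 0.00429017 + 0.00038786 = 0.00467803
So the posterior for Coin type Silver is 0.00038786 / 0.00467803 ≈ 0.0829.

0.0829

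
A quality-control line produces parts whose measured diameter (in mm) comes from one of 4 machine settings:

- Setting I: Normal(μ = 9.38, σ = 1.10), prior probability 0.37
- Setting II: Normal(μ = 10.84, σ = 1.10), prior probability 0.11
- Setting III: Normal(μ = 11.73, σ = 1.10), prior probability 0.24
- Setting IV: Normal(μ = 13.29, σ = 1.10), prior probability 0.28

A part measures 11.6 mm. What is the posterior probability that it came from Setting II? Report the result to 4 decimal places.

0.1887

By Bayes' theorem, P(k | x) = P(Z=k) f_k(x) / Σ_j P(Z=j) f_j(x).
Normal densities:
  L_I = (1/(1.10·√(2π)))·exp(−(11.6−9.38)²/(2·1.10²)) = 0.362675·exp(-2.03653) = 0.0473221
  L_II = (1/(1.10·√(2π)))·exp(−(11.6−10.84)²/(2·1.10²)) = 0.362675·exp(-0.23868) = 0.285668
  L_III = (1/(1.10·√(2π)))·exp(−(11.6−11.73)²/(2·1.10²)) = 0.362675·exp(-0.00698) = 0.360151
  L_IV = (1/(1.10·√(2π)))·exp(−(11.6−13.29)²/(2·1.10²)) = 0.362675·exp(-1.18021) = 0.111419
Prior × likelihood for each component:
  P(Z=I)·L_I = 0.37 × 0.0473221 = 0.0175092
  P(Z=II)·L_II = 0.11 × 0.285668 = 0.0314234
  P(Z=III)·L_III = 0.24 × 0.360151 = 0.0864362
  P(Z=IV)·L_IV = 0.28 × 0.111419 = 0.0311974
Marginal: 0.0175092 + 0.0314234 + 0.0864362 + 0.0311974 = 0.166566
So the posterior for Setting II is 0.0314234 / 0.166566 ≈ 0.1887.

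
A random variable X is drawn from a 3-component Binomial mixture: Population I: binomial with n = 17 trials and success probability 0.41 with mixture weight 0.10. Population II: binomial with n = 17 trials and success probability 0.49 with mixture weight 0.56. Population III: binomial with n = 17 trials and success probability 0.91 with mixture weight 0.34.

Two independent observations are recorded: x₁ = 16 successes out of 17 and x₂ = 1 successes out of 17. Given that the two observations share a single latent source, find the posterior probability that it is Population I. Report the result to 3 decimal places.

0.093

P(component k | x) = π_k·f_k(x) / marginal(x), where marginal(x) = Σ_j π_j·f_j(x).
Since both observations come from the same component, the likelihood for component k is f_k(x₁)·f_k(x₂).
  L_I = [C(17,16)·0.41^16·0.59^1 = 17·6.3759e-07·0.59 = 6.39503e-06] × [0.00150267] = 9.60965e-09
  L_II = [C(17,16)·0.49^16·0.51^1 = 17·1.10443e-05·0.51 = 9.57539e-05] × [0.000174489] = 1.6708e-08
  L_III = [C(17,16)·0.91^16·0.09^1 = 17·0.221137·0.09 = 0.33834] × [2.86662e-16] = 9.69894e-17
Unnormalised posteriors:
  π_I·L_I = 0.10 × 9.60965e-09 = 9.60965e-10
  π_II·L_II = 0.56 × 1.6708e-08 = 9.35647e-09
  π_III·L_III = 0.34 × 9.69894e-17 = 3.29764e-17
Marginal: 9.60965e-10 + 9.35647e-09 + 3.29764e-17 = 1.03174e-08
Responsibility of Population I: 9.60965e-10 / 1.03174e-08 ≈ 0.093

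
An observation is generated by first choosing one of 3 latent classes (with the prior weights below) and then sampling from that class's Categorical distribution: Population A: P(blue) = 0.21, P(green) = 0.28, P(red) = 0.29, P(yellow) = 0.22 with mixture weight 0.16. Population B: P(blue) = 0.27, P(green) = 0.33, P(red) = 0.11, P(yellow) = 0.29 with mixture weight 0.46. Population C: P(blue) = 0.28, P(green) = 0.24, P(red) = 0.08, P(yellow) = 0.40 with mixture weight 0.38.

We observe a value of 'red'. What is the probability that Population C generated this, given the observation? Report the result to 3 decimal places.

The responsibility of component k is P(Z=k) f_k(x) divided by Σ_j P(Z=j) f_j(x).
Evaluate each component's likelihood at the observed value:
  p_A = 0.29
  p_B = 0.11
  p_C = 0.08
Weight by the priors:
  P(Z=A)·p_A = 0.16 × 0.29 = 0.0464
  P(Z=B)·p_B = 0.46 × 0.11 = 0.0506
  P(Z=C)·p_C = 0.38 × 0.08 = 0.0304
Normaliser: 0.0464 + 0.0506 + 0.0304 = 0.1274
So the posterior for Population C is 0.0304 / 0.1274 ≈ 0.239.

0.239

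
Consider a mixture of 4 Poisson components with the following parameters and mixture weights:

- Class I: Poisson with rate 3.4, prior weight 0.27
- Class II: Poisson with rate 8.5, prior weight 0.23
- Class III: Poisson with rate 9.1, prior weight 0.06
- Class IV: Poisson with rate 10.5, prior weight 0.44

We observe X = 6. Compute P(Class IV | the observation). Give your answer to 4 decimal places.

P(component k | x) = π_k·f_k(x) / marginal(x), where marginal(x) = Σ_j π_j·f_j(x).
Poisson probabilities:
  p_I = e^(−3.4)·3.4^6/6! = 0.0716044
  p_II = e^(−8.5)·8.5^6/6! = 0.106581
  p_III = e^(−9.1)·9.1^6/6! = 0.0880716
  p_IV = e^(−10.5)·10.5^6/6! = 0.051252
Weight by the priors:
  π_I·p_I = 0.27 × 0.0716044 = 0.0193332
  π_II·p_II = 0.23 × 0.106581 = 0.0245135
  π_III·p_III = 0.06 × 0.0880716 = 0.0052843
  π_IV·p_IV = 0.44 × 0.051252 = 0.0225509
Evidence: 0.0193332 + 0.0245135 + 0.0052843 + 0.0225509 = 0.0716819
P(Class IV | the observation) ≈ 0.3146

0.3146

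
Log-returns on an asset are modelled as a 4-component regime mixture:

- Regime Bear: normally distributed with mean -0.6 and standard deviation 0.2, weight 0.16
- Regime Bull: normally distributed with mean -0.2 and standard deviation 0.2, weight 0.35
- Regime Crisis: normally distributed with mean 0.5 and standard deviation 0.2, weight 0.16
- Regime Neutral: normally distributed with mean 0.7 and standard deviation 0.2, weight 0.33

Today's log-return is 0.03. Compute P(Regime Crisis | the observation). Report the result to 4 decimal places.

0.0524

By Bayes' theorem, P(k | x) = π_k f_k(x) / Σ_j π_j f_j(x).
Normal densities:
  L_Bear = (1/(0.2·√(2π)))·exp(−(0.03−-0.6)²/(2·0.2²)) = 1.994711·exp(-4.96125) = 0.0139713
  L_Bull = (1/(0.2·√(2π)))·exp(−(0.03−-0.2)²/(2·0.2²)) = 1.994711·exp(-0.66125) = 1.02968
  L_Crisis = (1/(0.2·√(2π)))·exp(−(0.03−0.5)²/(2·0.2²)) = 1.994711·exp(-2.76125) = 0.126091
  L_Neutral = (1/(0.2·√(2π)))·exp(−(0.03−0.7)²/(2·0.2²)) = 1.994711·exp(-5.61125) = 0.00729365
Unnormalised posteriors:
  π_Bear·L_Bear = 0.16 × 0.0139713 = 0.00223541
  π_Bull·L_Bull = 0.35 × 1.02968 = 0.360388
  π_Crisis·L_Crisis = 0.16 × 0.126091 = 0.0201746
  π_Neutral·L_Neutral = 0.33 × 0.00729365 = 0.00240691
Normaliser: 0.00223541 + 0.360388 + 0.0201746 + 0.00240691 = 0.385205
P(Regime Crisis | 0.03) ≈ 0.0524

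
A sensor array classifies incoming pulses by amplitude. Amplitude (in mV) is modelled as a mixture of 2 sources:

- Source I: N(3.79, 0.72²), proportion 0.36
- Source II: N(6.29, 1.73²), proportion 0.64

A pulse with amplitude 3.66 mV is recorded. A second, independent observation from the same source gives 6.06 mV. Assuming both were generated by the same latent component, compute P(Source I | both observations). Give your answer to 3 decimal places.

Apply Bayes' rule: the posterior for each component is proportional to its prior times its likelihood at x.
Since both observations come from the same component, the likelihood for component k is f_k(x₁)·f_k(x₂).
  p_I = [0.545128] × [0.00384709] = 0.00209716
  p_II = [0.072613] × [0.228573] = 0.0165974
Weight by the priors:
  P(Z=I)·p_I = 0.36 × 0.00209716 = 0.000754976
  P(Z=II)·p_II = 0.64 × 0.0165974 = 0.0106223
Normaliser: 0.000754976 + 0.0106223 = 0.0113773
P(Source I | x) ≈ 0.066

0.066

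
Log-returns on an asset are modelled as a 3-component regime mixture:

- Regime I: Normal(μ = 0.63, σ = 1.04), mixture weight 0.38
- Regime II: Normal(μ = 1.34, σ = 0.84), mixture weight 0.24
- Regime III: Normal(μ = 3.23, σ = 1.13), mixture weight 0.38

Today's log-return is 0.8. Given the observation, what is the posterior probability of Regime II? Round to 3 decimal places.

0.371

Apply Bayes' rule: the posterior for each component is proportional to its prior times its likelihood at x.
Normal densities:
  L_I = 0.378508
  L_II = 0.38627
  L_III = 0.0349668
Multiply by the mixture weights:
  w_I·L_I = 0.38 × 0.378508 = 0.143833
  w_II·L_II = 0.24 × 0.38627 = 0.0927049
  w_III·L_III = 0.38 × 0.0349668 = 0.0132874
Marginal: 0.143833 + 0.0927049 + 0.0132874 = 0.249825
P(Regime II | x) ≈ 0.371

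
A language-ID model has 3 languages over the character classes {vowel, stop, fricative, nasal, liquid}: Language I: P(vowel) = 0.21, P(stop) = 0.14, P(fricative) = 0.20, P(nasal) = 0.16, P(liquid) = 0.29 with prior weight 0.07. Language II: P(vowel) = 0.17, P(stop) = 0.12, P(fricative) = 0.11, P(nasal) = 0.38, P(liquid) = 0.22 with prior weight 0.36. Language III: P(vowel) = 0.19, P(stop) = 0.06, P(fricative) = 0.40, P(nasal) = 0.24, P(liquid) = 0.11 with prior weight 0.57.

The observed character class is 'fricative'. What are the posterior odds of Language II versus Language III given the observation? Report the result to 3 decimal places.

Since P(k|x) ∝ π_k f_k(x), the posterior odds are π_i f_i(x) / (π_j f_j(x)).
Categorical probabilities:
  f_I = P(fricative | comp) = 0.20
  f_II = P(fricative | comp) = 0.11
  f_III = P(fricative | comp) = 0.40
0.0396 / 0.228 ≈ 0.174

0.174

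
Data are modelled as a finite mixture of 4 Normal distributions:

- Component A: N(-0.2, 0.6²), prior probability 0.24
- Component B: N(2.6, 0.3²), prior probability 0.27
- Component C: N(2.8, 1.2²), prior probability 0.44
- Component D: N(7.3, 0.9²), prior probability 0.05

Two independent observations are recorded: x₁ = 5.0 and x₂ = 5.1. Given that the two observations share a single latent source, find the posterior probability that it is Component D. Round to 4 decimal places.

Posterior ∝ prior × likelihood, so P(k | x) ∝ P(Z=k) f_k(x); normalise over all components.
Since both observations come from the same component, the likelihood for component k is f_k(x₁)·f_k(x₂).
  p_A = [3.25528e-17] × [7.57255e-18] = 2.46508e-34
  p_B = [1.68409e-14] × [1.10693e-15] = 1.86417e-29
  p_C = [0.061926] × [0.0529681] = 0.0032801
  p_D = [0.0169242] × [0.0223432] = 0.000378141
Multiply by the mixture weights:
  P(Z=A)·p_A = 0.24 × 2.46508e-34 = 5.91618e-35
  P(Z=B)·p_B = 0.27 × 1.86417e-29 = 5.03325e-30
  P(Z=C)·p_C = 0.44 × 0.0032801 = 0.00144324
  P(Z=D)·p_D = 0.05 × 0.000378141 = 1.89071e-05
Denominator: 5.91618e-35 + 5.03325e-30 + 0.00144324 + 1.89071e-05 = 0.00146215
So the posterior for Component D is 1.89071e-05 / 0.00146215 ≈ 0.0129.

0.0129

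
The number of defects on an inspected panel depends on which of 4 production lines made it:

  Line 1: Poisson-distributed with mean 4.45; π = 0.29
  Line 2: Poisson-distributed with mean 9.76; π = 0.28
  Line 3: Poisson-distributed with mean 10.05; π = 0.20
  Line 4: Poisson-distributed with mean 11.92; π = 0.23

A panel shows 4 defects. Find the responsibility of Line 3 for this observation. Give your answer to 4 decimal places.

The responsibility of component k is π_k f_k(x) divided by Σ_j π_j f_j(x).
Component likelihoods at x = 4 defects:
  L_1 = e^(−4.45)·4.45^4/4! = 0.190818
  L_2 = e^(−9.76)·9.76^4/4! = 0.021821
  L_3 = e^(−10.05)·10.05^4/4! = 0.0183567
  L_4 = e^(−11.92)·11.92^4/4! = 0.00559891
Prior × likelihood for each component:
  π_1·L_1 = 0.29 × 0.190818 = 0.0553371
  π_2·L_2 = 0.28 × 0.021821 = 0.00610987
  π_3·L_3 = 0.20 × 0.0183567 = 0.00367133
  π_4·L_4 = 0.23 × 0.00559891 = 0.00128775
Marginal: 0.0553371 + 0.00610987 + 0.00367133 + 0.00128775 = 0.066406
P(Line 3 | 4 defects) ≈ 0.0553

0.0553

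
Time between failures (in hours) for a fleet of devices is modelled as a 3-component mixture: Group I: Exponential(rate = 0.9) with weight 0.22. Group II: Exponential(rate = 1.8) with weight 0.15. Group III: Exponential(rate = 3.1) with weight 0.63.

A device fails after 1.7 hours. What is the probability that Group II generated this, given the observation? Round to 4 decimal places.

0.1930

By Bayes' theorem, P(k | x) = w_k f_k(x) / Σ_j w_j f_j(x).
Component likelihoods at x = 1.7 hours:
  L_I = 0.194882
  L_II = 0.0843979
  L_III = 0.0159452
Prior × likelihood for each component:
  w_I·L_I = 0.22 × 0.194882 = 0.0428741
  w_II·L_II = 0.15 × 0.0843979 = 0.0126597
  w_III·L_III = 0.63 × 0.0159452 = 0.0100455
Marginal: 0.0428741 + 0.0126597 + 0.0100455 = 0.0655792
So the posterior for Group II is 0.0126597 / 0.0655792 ≈ 0.1930.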